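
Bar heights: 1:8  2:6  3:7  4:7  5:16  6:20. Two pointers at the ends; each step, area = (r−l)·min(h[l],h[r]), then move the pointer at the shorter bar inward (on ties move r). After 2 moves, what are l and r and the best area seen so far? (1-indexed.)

[1,6] min(8,20)*5=40 best=40 * → l++
[2,6] min(6,20)*4=24 best=40 → l++

l=3, r=6, best area=40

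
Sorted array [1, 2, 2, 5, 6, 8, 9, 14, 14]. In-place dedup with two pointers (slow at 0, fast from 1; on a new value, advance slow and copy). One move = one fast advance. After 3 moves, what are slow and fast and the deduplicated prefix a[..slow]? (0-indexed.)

(s=0,f=1) a[fast]=2≠a[slow]=1 write a[1]=2 → slow++,fast++
(s=1,f=2) a[fast]=2=a[slow] dup → fast++
(s=1,f=3) a[fast]=5≠a[slow]=2 write a[2]=5 → slow++,fast++

slow=2, fast=4, prefix=[1, 2, 5]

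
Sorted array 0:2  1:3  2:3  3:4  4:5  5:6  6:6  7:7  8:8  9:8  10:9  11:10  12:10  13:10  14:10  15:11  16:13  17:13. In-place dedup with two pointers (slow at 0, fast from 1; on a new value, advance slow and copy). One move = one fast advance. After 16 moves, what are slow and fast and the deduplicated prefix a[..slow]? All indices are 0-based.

slow=0 fast=1: a[fast]=3≠a[slow]=2 write a[1]=3, slow++,fast++
slow=1 fast=2: a[fast]=3=a[slow] dup, fast++
slow=1 fast=3: a[fast]=4≠a[slow]=3 write a[2]=4, slow++,fast++
slow=2 fast=4: a[fast]=5≠a[slow]=4 write a[3]=5, slow++,fast++
slow=3 fast=5: a[fast]=6≠a[slow]=5 write a[4]=6, slow++,fast++
slow=4 fast=6: a[fast]=6=a[slow] dup, fast++
slow=4 fast=7: a[fast]=7≠a[slow]=6 write a[5]=7, slow++,fast++
slow=5 fast=8: a[fast]=8≠a[slow]=7 write a[6]=8, slow++,fast++
slow=6 fast=9: a[fast]=8=a[slow] dup, fast++
slow=6 fast=10: a[fast]=9≠a[slow]=8 write a[7]=9, slow++,fast++
slow=7 fast=11: a[fast]=10≠a[slow]=9 write a[8]=10, slow++,fast++
slow=8 fast=12: a[fast]=10=a[slow] dup, fast++
slow=8 fast=13: a[fast]=10=a[slow] dup, fast++
slow=8 fast=14: a[fast]=10=a[slow] dup, fast++
slow=8 fast=15: a[fast]=11≠a[slow]=10 write a[9]=11, slow++,fast++
slow=9 fast=16: a[fast]=13≠a[slow]=11 write a[10]=13, slow++,fast++

slow=10, fast=17, prefix=[2, 3, 4, 5, 6, 7, 8, 9, 10, 11, 13]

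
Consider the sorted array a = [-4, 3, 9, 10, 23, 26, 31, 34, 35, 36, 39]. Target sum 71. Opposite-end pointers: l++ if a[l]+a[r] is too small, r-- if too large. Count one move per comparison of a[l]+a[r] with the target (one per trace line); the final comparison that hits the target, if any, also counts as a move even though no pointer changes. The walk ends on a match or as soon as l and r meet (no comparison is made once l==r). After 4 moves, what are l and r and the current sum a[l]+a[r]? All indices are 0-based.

l=4, r=10, sum=62

[0,10] -4+39=35 <71 → l++
[1,10] 3+39=42 <71 → l++
[2,10] 9+39=48 <71 → l++
[3,10] 10+39=49 <71 → l++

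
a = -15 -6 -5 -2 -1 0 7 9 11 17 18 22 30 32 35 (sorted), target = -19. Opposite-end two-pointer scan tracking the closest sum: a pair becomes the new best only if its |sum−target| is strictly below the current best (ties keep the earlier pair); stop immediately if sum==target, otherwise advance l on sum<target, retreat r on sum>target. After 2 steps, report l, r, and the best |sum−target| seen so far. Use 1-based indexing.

[1,15] -15+35=20 d=39 * → r--
[1,14] -15+32=17 d=36 * → r--

l=1, r=13, best |Δ|=36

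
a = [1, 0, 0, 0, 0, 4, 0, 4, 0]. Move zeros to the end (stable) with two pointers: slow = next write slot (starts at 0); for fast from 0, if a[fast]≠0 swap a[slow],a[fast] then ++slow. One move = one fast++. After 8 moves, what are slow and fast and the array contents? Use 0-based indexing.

slow=3, fast=8, a=[1, 4, 4, 0, 0, 0, 0, 0, 0]

(s=0,f=0) a[fast]=1≠0 swap→a[0]=1 → slow++,fast++
(s=1,f=1) a[fast]=0 → fast++
(s=1,f=2) a[fast]=0 → fast++
(s=1,f=3) a[fast]=0 → fast++
(s=1,f=4) a[fast]=0 → fast++
(s=1,f=5) a[fast]=4≠0 swap→a[1]=4 → slow++,fast++
(s=2,f=6) a[fast]=0 → fast++
(s=2,f=7) a[fast]=4≠0 swap→a[2]=4 → slow++,fast++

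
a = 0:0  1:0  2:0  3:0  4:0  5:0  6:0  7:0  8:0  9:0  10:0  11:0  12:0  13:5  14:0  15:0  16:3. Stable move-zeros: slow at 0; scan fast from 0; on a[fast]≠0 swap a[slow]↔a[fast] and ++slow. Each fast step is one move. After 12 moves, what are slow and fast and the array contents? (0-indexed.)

(s=0,f=0) a[fast]=0 → fast++
(s=0,f=1) a[fast]=0 → fast++
(s=0,f=2) a[fast]=0 → fast++
(s=0,f=3) a[fast]=0 → fast++
(s=0,f=4) a[fast]=0 → fast++
(s=0,f=5) a[fast]=0 → fast++
(s=0,f=6) a[fast]=0 → fast++
(s=0,f=7) a[fast]=0 → fast++
(s=0,f=8) a[fast]=0 → fast++
(s=0,f=9) a[fast]=0 → fast++
(s=0,f=10) a[fast]=0 → fast++
(s=0,f=11) a[fast]=0 → fast++

slow=0, fast=12, a=[0, 0, 0, 0, 0, 0, 0, 0, 0, 0, 0, 0, 0, 5, 0, 0, 3]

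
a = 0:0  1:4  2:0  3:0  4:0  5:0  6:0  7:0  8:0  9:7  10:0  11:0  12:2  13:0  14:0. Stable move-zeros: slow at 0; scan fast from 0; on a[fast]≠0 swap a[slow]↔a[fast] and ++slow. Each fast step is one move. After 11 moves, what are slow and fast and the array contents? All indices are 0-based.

slow=2, fast=11, a=[4, 7, 0, 0, 0, 0, 0, 0, 0, 0, 0, 0, 2, 0, 0]

slow=0 fast=0: a[fast]=0, fast++
slow=0 fast=1: a[fast]=4≠0 swap→a[0]=4, slow++,fast++
slow=1 fast=2: a[fast]=0, fast++
slow=1 fast=3: a[fast]=0, fast++
slow=1 fast=4: a[fast]=0, fast++
slow=1 fast=5: a[fast]=0, fast++
slow=1 fast=6: a[fast]=0, fast++
slow=1 fast=7: a[fast]=0, fast++
slow=1 fast=8: a[fast]=0, fast++
slow=1 fast=9: a[fast]=7≠0 swap→a[1]=7, slow++,fast++
slow=2 fast=10: a[fast]=0, fast++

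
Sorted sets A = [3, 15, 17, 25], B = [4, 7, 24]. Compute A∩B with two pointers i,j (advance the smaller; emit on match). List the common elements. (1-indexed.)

intersection = []

[i=1,j=1] 3<4 → i++
[i=2,j=1] 15>4 → j++
[i=2,j=2] 15>7 → j++
[i=2,j=3] 15<24 → i++
[i=3,j=3] 17<24 → i++
[i=4,j=3] 25>24 → j++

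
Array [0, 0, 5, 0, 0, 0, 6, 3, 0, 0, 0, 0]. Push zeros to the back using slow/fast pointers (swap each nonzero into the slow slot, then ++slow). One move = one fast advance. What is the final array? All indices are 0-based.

(s=0,f=0) a[fast]=0 → fast++
(s=0,f=1) a[fast]=0 → fast++
(s=0,f=2) a[fast]=5≠0 swap→a[0]=5 → slow++,fast++
(s=1,f=3) a[fast]=0 → fast++
(s=1,f=4) a[fast]=0 → fast++
(s=1,f=5) a[fast]=0 → fast++
(s=1,f=6) a[fast]=6≠0 swap→a[1]=6 → slow++,fast++
(s=2,f=7) a[fast]=3≠0 swap→a[2]=3 → slow++,fast++
(s=3,f=8) a[fast]=0 → fast++
(s=3,f=9) a[fast]=0 → fast++
(s=3,f=10) a[fast]=0 → fast++
(s=3,f=11) a[fast]=0 → fast++

[5, 6, 3, 0, 0, 0, 0, 0, 0, 0, 0, 0]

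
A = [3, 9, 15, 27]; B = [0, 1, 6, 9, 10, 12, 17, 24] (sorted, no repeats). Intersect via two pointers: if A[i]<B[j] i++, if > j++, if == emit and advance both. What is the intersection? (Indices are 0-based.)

i=0 j=0: 3>0, j++
i=0 j=1: 3>1, j++
i=0 j=2: 3<6, i++
i=1 j=2: 9>6, j++
i=1 j=3: 9==9 emit, i++,j++
i=2 j=4: 15>10, j++
i=2 j=5: 15>12, j++
i=2 j=6: 15<17, i++
i=3 j=6: 27>17, j++
i=3 j=7: 27>24, j++

intersection = [9]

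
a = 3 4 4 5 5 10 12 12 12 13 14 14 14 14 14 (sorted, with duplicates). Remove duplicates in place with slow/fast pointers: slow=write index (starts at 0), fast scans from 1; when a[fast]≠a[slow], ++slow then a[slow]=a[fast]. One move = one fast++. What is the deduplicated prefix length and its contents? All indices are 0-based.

slow=0 fast=1: a[fast]=4≠a[slow]=3 write a[1]=4, slow++,fast++
slow=1 fast=2: a[fast]=4=a[slow] dup, fast++
slow=1 fast=3: a[fast]=5≠a[slow]=4 write a[2]=5, slow++,fast++
slow=2 fast=4: a[fast]=5=a[slow] dup, fast++
slow=2 fast=5: a[fast]=10≠a[slow]=5 write a[3]=10, slow++,fast++
slow=3 fast=6: a[fast]=12≠a[slow]=10 write a[4]=12, slow++,fast++
slow=4 fast=7: a[fast]=12=a[slow] dup, fast++
slow=4 fast=8: a[fast]=12=a[slow] dup, fast++
slow=4 fast=9: a[fast]=13≠a[slow]=12 write a[5]=13, slow++,fast++
slow=5 fast=10: a[fast]=14≠a[slow]=13 write a[6]=14, slow++,fast++
slow=6 fast=11: a[fast]=14=a[slow] dup, fast++
slow=6 fast=12: a[fast]=14=a[slow] dup, fast++
slow=6 fast=13: a[fast]=14=a[slow] dup, fast++
slow=6 fast=14: a[fast]=14=a[slow] dup, fast++

length 7; prefix = [3, 4, 5, 10, 12, 13, 14]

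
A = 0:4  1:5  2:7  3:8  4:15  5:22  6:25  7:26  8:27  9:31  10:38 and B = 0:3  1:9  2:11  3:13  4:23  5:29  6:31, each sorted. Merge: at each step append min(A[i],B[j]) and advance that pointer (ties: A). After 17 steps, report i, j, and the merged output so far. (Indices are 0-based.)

i=0 j=0: A[i]=4>B[j]=3 take 3, j++
i=0 j=1: A[i]=4<=B[j]=9 take 4, i++
i=1 j=1: A[i]=5<=B[j]=9 take 5, i++
i=2 j=1: A[i]=7<=B[j]=9 take 7, i++
i=3 j=1: A[i]=8<=B[j]=9 take 8, i++
i=4 j=1: A[i]=15>B[j]=9 take 9, j++
i=4 j=2: A[i]=15>B[j]=11 take 11, j++
i=4 j=3: A[i]=15>B[j]=13 take 13, j++
i=4 j=4: A[i]=15<=B[j]=23 take 15, i++
i=5 j=4: A[i]=22<=B[j]=23 take 22, i++
i=6 j=4: A[i]=25>B[j]=23 take 23, j++
i=6 j=5: A[i]=25<=B[j]=29 take 25, i++
i=7 j=5: A[i]=26<=B[j]=29 take 26, i++
i=8 j=5: A[i]=27<=B[j]=29 take 27, i++
i=9 j=5: A[i]=31>B[j]=29 take 29, j++
i=9 j=6: A[i]=31<=B[j]=31 take 31, i++
i=10 j=6: A[i]=38>B[j]=31 take 31, j++

i=10, j=7, merged so far=[3, 4, 5, 7, 8, 9, 11, 13, 15, 22, 23, 25, 26, 27, 29, 31, 31]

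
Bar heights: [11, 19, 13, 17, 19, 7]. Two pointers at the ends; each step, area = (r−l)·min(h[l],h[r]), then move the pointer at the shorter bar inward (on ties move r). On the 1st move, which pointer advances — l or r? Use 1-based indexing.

r

[1,6] min(11,7)*5=35 best=35 * → r--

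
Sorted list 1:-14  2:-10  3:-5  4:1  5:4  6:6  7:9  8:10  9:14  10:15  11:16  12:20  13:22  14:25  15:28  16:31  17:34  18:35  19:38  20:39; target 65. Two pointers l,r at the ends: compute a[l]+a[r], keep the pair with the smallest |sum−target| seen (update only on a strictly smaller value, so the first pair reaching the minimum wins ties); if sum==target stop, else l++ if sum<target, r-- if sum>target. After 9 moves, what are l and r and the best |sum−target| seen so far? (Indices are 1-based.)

l=10, r=20, best |Δ|=12

[1,20] -14+39=25 d=40 * → l++
[2,20] -10+39=29 d=36 * → l++
[3,20] -5+39=34 d=31 * → l++
[4,20] 1+39=40 d=25 * → l++
[5,20] 4+39=43 d=22 * → l++
[6,20] 6+39=45 d=20 * → l++
[7,20] 9+39=48 d=17 * → l++
[8,20] 10+39=49 d=16 * → l++
[9,20] 14+39=53 d=12 * → l++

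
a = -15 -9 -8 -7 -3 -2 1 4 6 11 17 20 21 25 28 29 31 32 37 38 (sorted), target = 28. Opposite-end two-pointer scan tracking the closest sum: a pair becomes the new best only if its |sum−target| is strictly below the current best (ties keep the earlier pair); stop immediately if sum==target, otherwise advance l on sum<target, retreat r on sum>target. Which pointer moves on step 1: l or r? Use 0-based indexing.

[0,19] -15+38=23 d=5 * → l++

l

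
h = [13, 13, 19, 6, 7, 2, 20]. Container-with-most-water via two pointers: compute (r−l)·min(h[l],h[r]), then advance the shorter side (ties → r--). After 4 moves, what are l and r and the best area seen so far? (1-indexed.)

[1,7] min(13,20)*6=78 best=78 * → l++
[2,7] min(13,20)*5=65 best=78 → l++
[3,7] min(19,20)*4=76 best=78 → l++
[4,7] min(6,20)*3=18 best=78 → l++

l=5, r=7, best area=78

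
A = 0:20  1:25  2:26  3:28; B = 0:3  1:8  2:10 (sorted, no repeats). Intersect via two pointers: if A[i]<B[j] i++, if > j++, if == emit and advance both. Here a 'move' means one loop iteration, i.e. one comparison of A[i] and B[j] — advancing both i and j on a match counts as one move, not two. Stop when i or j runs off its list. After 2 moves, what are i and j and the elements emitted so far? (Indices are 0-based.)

i=0, j=2, emitted=[]

[i=0,j=0] 20>3 → j++
[i=0,j=1] 20>8 → j++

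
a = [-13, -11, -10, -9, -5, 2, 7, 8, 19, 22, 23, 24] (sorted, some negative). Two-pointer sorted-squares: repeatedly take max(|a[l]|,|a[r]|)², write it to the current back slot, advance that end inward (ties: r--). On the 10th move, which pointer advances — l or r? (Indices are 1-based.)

l=1 r=12: |-13|<=|24| out[12]=576, r--
l=1 r=11: |-13|<=|23| out[11]=529, r--
l=1 r=10: |-13|<=|22| out[10]=484, r--
l=1 r=9: |-13|<=|19| out[9]=361, r--
l=1 r=8: |-13|>|8| out[8]=169, l++
l=2 r=8: |-11|>|8| out[7]=121, l++
l=3 r=8: |-10|>|8| out[6]=100, l++
l=4 r=8: |-9|>|8| out[5]=81, l++
l=5 r=8: |-5|<=|8| out[4]=64, r--
l=5 r=7: |-5|<=|7| out[3]=49, r--

r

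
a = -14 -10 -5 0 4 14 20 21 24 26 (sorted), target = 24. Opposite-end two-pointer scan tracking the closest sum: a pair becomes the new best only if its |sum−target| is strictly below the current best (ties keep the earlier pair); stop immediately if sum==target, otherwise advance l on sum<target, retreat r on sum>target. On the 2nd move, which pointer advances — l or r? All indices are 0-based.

[0,9] -14+26=12 d=12 * → l++
[1,9] -10+26=16 d=8 * → l++

l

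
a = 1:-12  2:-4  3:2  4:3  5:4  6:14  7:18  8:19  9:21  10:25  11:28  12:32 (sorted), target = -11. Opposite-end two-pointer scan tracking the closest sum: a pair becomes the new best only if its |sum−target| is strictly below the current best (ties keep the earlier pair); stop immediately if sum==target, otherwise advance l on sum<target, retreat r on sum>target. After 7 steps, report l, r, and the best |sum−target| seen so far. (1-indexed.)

l=1, r=5, best |Δ|=13

[1,12] -12+32=20 d=31 * → r--
[1,11] -12+28=16 d=27 * → r--
[1,10] -12+25=13 d=24 * → r--
[1,9] -12+21=9 d=20 * → r--
[1,8] -12+19=7 d=18 * → r--
[1,7] -12+18=6 d=17 * → r--
[1,6] -12+14=2 d=13 * → r--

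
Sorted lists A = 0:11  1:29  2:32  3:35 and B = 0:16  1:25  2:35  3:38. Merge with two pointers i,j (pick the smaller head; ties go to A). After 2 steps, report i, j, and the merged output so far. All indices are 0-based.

i=1, j=1, merged so far=[11, 16]

[i=0,j=0] A[i]=11<=B[j]=16 take 11 → i++
[i=1,j=0] A[i]=29>B[j]=16 take 16 → j++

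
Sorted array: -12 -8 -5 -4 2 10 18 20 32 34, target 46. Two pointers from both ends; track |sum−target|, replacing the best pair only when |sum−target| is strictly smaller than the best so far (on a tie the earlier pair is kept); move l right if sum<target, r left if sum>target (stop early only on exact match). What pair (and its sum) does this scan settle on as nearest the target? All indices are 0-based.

[0,9] -12+34=22 d=24 * → l++
[1,9] -8+34=26 d=20 * → l++
[2,9] -5+34=29 d=17 * → l++
[3,9] -4+34=30 d=16 * → l++
[4,9] 2+34=36 d=10 * → l++
[5,9] 10+34=44 d=2 * → l++
[6,9] 18+34=52 d=6 → r--
[6,8] 18+32=50 d=4 → r--
[6,7] 18+20=38 d=8 → l++

pair (10, 34) with sum 44 (|Δ|=2)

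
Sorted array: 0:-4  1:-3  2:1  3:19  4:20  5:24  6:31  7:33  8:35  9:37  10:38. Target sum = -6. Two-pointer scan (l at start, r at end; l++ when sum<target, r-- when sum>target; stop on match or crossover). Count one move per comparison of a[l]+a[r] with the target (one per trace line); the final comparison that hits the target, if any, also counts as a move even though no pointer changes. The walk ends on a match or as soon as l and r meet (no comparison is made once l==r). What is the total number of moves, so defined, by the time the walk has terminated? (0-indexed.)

l=0 r=10: -4+38=34 >-6, r--
l=0 r=9: -4+37=33 >-6, r--
l=0 r=8: -4+35=31 >-6, r--
l=0 r=7: -4+33=29 >-6, r--
l=0 r=6: -4+31=27 >-6, r--
l=0 r=5: -4+24=20 >-6, r--
l=0 r=4: -4+20=16 >-6, r--
l=0 r=3: -4+19=15 >-6, r--
l=0 r=2: -4+1=-3 >-6, r--
l=0 r=1: -4+-3=-7 <-6, l++

10 moves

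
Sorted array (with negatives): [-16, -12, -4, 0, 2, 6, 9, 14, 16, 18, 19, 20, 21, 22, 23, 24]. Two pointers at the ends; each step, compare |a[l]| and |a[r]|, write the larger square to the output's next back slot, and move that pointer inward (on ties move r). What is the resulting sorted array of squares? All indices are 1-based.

[0, 4, 16, 36, 81, 144, 196, 256, 256, 324, 361, 400, 441, 484, 529, 576]

l=1 r=16: |-16|<=|24| out[16]=576, r--
l=1 r=15: |-16|<=|23| out[15]=529, r--
l=1 r=14: |-16|<=|22| out[14]=484, r--
l=1 r=13: |-16|<=|21| out[13]=441, r--
l=1 r=12: |-16|<=|20| out[12]=400, r--
l=1 r=11: |-16|<=|19| out[11]=361, r--
l=1 r=10: |-16|<=|18| out[10]=324, r--
l=1 r=9: |-16|<=|16| out[9]=256, r--
l=1 r=8: |-16|>|14| out[8]=256, l++
l=2 r=8: |-12|<=|14| out[7]=196, r--
l=2 r=7: |-12|>|9| out[6]=144, l++
l=3 r=7: |-4|<=|9| out[5]=81, r--
l=3 r=6: |-4|<=|6| out[4]=36, r--
l=3 r=5: |-4|>|2| out[3]=16, l++
l=4 r=5: |0|<=|2| out[2]=4, r--
l=4 r=4: |0|<=|0| out[1]=0, r--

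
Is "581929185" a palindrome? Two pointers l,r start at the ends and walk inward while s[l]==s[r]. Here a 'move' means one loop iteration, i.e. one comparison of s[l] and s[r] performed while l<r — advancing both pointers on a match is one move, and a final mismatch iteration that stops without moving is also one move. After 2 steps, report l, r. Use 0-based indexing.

l=0 r=8: '5'=='5', l++,r--
l=1 r=7: '8'=='8', l++,r--

l=2, r=6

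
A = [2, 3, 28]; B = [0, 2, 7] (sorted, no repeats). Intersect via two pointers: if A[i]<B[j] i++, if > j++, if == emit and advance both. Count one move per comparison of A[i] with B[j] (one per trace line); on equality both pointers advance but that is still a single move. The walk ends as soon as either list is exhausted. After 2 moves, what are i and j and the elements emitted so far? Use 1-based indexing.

i=2, j=3, emitted=[2]

[i=1,j=1] 2>0 → j++
[i=1,j=2] 2==2 emit → i++,j++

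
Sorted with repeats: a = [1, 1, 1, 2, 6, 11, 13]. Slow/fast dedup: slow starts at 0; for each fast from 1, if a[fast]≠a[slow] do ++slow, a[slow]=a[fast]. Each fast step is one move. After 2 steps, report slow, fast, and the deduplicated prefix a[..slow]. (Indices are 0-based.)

slow=0 fast=1: a[fast]=1=a[slow] dup, fast++
slow=0 fast=2: a[fast]=1=a[slow] dup, fast++

slow=0, fast=3, prefix=[1]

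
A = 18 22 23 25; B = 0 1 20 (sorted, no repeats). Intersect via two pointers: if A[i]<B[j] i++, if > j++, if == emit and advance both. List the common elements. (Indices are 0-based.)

intersection = []

[i=0,j=0] 18>0 → j++
[i=0,j=1] 18>1 → j++
[i=0,j=2] 18<20 → i++
[i=1,j=2] 22>20 → j++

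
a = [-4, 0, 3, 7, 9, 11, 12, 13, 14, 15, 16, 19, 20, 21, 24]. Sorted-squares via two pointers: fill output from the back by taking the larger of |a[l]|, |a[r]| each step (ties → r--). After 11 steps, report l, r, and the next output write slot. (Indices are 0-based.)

l=0, r=3, next write slot=3

[0,14] |-4|<=|24| out[14]=576 → r--
[0,13] |-4|<=|21| out[13]=441 → r--
[0,12] |-4|<=|20| out[12]=400 → r--
[0,11] |-4|<=|19| out[11]=361 → r--
[0,10] |-4|<=|16| out[10]=256 → r--
[0,9] |-4|<=|15| out[9]=225 → r--
[0,8] |-4|<=|14| out[8]=196 → r--
[0,7] |-4|<=|13| out[7]=169 → r--
[0,6] |-4|<=|12| out[6]=144 → r--
[0,5] |-4|<=|11| out[5]=121 → r--
[0,4] |-4|<=|9| out[4]=81 → r--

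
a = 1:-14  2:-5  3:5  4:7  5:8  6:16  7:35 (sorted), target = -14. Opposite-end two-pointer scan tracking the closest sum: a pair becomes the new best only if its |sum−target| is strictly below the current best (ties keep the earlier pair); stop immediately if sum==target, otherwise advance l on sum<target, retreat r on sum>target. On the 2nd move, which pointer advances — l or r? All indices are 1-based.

r

l=1 r=7: -14+35=21 d=35 *, r--
l=1 r=6: -14+16=2 d=16 *, r--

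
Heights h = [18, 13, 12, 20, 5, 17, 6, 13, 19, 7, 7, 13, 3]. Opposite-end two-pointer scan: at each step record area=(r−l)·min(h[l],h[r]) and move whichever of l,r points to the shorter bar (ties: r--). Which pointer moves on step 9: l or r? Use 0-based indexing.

l=0 r=12: min(18,3)*12=36 best=36 *, r--
l=0 r=11: min(18,13)*11=143 best=143 *, r--
l=0 r=10: min(18,7)*10=70 best=143, r--
l=0 r=9: min(18,7)*9=63 best=143, r--
l=0 r=8: min(18,19)*8=144 best=144 *, l++
l=1 r=8: min(13,19)*7=91 best=144, l++
l=2 r=8: min(12,19)*6=72 best=144, l++
l=3 r=8: min(20,19)*5=95 best=144, r--
l=3 r=7: min(20,13)*4=52 best=144, r--

r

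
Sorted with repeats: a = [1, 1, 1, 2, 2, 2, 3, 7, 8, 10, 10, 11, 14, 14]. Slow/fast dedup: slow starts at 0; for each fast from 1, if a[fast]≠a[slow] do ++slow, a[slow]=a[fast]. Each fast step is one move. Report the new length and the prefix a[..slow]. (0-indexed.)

(s=0,f=1) a[fast]=1=a[slow] dup → fast++
(s=0,f=2) a[fast]=1=a[slow] dup → fast++
(s=0,f=3) a[fast]=2≠a[slow]=1 write a[1]=2 → slow++,fast++
(s=1,f=4) a[fast]=2=a[slow] dup → fast++
(s=1,f=5) a[fast]=2=a[slow] dup → fast++
(s=1,f=6) a[fast]=3≠a[slow]=2 write a[2]=3 → slow++,fast++
(s=2,f=7) a[fast]=7≠a[slow]=3 write a[3]=7 → slow++,fast++
(s=3,f=8) a[fast]=8≠a[slow]=7 write a[4]=8 → slow++,fast++
(s=4,f=9) a[fast]=10≠a[slow]=8 write a[5]=10 → slow++,fast++
(s=5,f=10) a[fast]=10=a[slow] dup → fast++
(s=5,f=11) a[fast]=11≠a[slow]=10 write a[6]=11 → slow++,fast++
(s=6,f=12) a[fast]=14≠a[slow]=11 write a[7]=14 → slow++,fast++
(s=7,f=13) a[fast]=14=a[slow] dup → fast++

length 8; prefix = [1, 2, 3, 7, 8, 10, 11, 14]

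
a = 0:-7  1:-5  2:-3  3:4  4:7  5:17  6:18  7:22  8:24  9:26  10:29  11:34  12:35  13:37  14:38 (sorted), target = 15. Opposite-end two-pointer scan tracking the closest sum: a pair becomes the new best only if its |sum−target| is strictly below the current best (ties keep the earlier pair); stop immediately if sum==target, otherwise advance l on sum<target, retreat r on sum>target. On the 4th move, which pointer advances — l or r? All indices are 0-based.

[0,14] -7+38=31 d=16 * → r--
[0,13] -7+37=30 d=15 * → r--
[0,12] -7+35=28 d=13 * → r--
[0,11] -7+34=27 d=12 * → r--

r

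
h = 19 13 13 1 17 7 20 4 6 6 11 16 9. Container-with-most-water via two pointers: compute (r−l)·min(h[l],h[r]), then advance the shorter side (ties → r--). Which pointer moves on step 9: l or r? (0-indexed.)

l

l=0 r=12: min(19,9)*12=108 best=108 *, r--
l=0 r=11: min(19,16)*11=176 best=176 *, r--
l=0 r=10: min(19,11)*10=110 best=176, r--
l=0 r=9: min(19,6)*9=54 best=176, r--
l=0 r=8: min(19,6)*8=48 best=176, r--
l=0 r=7: min(19,4)*7=28 best=176, r--
l=0 r=6: min(19,20)*6=114 best=176, l++
l=1 r=6: min(13,20)*5=65 best=176, l++
l=2 r=6: min(13,20)*4=52 best=176, l++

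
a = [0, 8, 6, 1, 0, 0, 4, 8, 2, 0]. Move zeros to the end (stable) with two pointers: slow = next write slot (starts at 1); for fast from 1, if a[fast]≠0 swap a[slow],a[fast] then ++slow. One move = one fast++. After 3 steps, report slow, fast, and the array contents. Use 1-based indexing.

slow=3, fast=4, a=[8, 6, 0, 1, 0, 0, 4, 8, 2, 0]

slow=1 fast=1: a[fast]=0, fast++
slow=1 fast=2: a[fast]=8≠0 swap→a[1]=8, slow++,fast++
slow=2 fast=3: a[fast]=6≠0 swap→a[2]=6, slow++,fast++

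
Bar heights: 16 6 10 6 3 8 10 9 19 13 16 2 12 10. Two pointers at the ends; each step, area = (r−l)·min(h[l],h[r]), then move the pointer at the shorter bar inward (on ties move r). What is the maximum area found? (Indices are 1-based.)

max area = 160

l=1 r=14: min(16,10)*13=130 best=130 *, r--
l=1 r=13: min(16,12)*12=144 best=144 *, r--
l=1 r=12: min(16,2)*11=22 best=144, r--
l=1 r=11: min(16,16)*10=160 best=160 *, r--
l=1 r=10: min(16,13)*9=117 best=160, r--
l=1 r=9: min(16,19)*8=128 best=160, l++
l=2 r=9: min(6,19)*7=42 best=160, l++
l=3 r=9: min(10,19)*6=60 best=160, l++
l=4 r=9: min(6,19)*5=30 best=160, l++
l=5 r=9: min(3,19)*4=12 best=160, l++
l=6 r=9: min(8,19)*3=24 best=160, l++
l=7 r=9: min(10,19)*2=20 best=160, l++
l=8 r=9: min(9,19)*1=9 best=160, l++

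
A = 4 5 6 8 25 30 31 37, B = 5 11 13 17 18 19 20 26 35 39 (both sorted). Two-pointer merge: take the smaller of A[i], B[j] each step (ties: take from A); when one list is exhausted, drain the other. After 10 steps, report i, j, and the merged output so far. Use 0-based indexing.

i=4, j=6, merged so far=[4, 5, 5, 6, 8, 11, 13, 17, 18, 19]

[i=0,j=0] A[i]=4<=B[j]=5 take 4 → i++
[i=1,j=0] A[i]=5<=B[j]=5 take 5 → i++
[i=2,j=0] A[i]=6>B[j]=5 take 5 → j++
[i=2,j=1] A[i]=6<=B[j]=11 take 6 → i++
[i=3,j=1] A[i]=8<=B[j]=11 take 8 → i++
[i=4,j=1] A[i]=25>B[j]=11 take 11 → j++
[i=4,j=2] A[i]=25>B[j]=13 take 13 → j++
[i=4,j=3] A[i]=25>B[j]=17 take 17 → j++
[i=4,j=4] A[i]=25>B[j]=18 take 18 → j++
[i=4,j=5] A[i]=25>B[j]=19 take 19 → j++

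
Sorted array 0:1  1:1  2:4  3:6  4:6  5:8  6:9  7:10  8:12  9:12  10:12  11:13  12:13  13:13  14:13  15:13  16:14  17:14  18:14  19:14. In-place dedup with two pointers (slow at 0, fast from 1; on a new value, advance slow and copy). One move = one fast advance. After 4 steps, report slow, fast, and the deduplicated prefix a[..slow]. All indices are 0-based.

(s=0,f=1) a[fast]=1=a[slow] dup → fast++
(s=0,f=2) a[fast]=4≠a[slow]=1 write a[1]=4 → slow++,fast++
(s=1,f=3) a[fast]=6≠a[slow]=4 write a[2]=6 → slow++,fast++
(s=2,f=4) a[fast]=6=a[slow] dup → fast++

slow=2, fast=5, prefix=[1, 4, 6]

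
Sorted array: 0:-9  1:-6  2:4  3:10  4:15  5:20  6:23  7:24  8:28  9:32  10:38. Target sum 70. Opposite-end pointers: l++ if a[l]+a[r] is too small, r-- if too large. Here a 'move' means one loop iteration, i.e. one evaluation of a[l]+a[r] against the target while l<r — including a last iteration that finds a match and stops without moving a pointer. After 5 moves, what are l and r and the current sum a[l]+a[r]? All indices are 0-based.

l=0 r=10: -9+38=29 <70, l++
l=1 r=10: -6+38=32 <70, l++
l=2 r=10: 4+38=42 <70, l++
l=3 r=10: 10+38=48 <70, l++
l=4 r=10: 15+38=53 <70, l++

l=5, r=10, sum=58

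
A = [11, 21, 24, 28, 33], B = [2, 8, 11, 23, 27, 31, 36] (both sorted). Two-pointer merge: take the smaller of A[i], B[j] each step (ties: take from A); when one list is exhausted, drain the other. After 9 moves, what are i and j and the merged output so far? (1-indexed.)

i=5, j=6, merged so far=[2, 8, 11, 11, 21, 23, 24, 27, 28]

i=1 j=1: A[i]=11>B[j]=2 take 2, j++
i=1 j=2: A[i]=11>B[j]=8 take 8, j++
i=1 j=3: A[i]=11<=B[j]=11 take 11, i++
i=2 j=3: A[i]=21>B[j]=11 take 11, j++
i=2 j=4: A[i]=21<=B[j]=23 take 21, i++
i=3 j=4: A[i]=24>B[j]=23 take 23, j++
i=3 j=5: A[i]=24<=B[j]=27 take 24, i++
i=4 j=5: A[i]=28>B[j]=27 take 27, j++
i=4 j=6: A[i]=28<=B[j]=31 take 28, i++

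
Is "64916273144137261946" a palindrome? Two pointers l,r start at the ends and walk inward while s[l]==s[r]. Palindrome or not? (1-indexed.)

[1,20] '6'=='6' → l++,r--
[2,19] '4'=='4' → l++,r--
[3,18] '9'=='9' → l++,r--
[4,17] '1'=='1' → l++,r--
[5,16] '6'=='6' → l++,r--
[6,15] '2'=='2' → l++,r--
[7,14] '7'=='7' → l++,r--
[8,13] '3'=='3' → l++,r--
[9,12] '1'=='1' → l++,r--
[10,11] '4'=='4' → l++,r--

palindrome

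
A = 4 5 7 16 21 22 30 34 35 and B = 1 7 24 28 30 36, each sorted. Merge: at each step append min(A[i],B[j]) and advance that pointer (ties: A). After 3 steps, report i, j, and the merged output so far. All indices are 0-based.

i=0 j=0: A[i]=4>B[j]=1 take 1, j++
i=0 j=1: A[i]=4<=B[j]=7 take 4, i++
i=1 j=1: A[i]=5<=B[j]=7 take 5, i++

i=2, j=1, merged so far=[1, 4, 5]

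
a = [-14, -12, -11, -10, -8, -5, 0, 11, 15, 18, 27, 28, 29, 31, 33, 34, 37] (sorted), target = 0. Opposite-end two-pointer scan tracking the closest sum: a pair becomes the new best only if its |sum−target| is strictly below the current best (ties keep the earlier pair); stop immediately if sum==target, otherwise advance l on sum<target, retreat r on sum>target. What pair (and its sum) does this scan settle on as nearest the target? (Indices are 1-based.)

[1,17] -14+37=23 d=23 * → r--
[1,16] -14+34=20 d=20 * → r--
[1,15] -14+33=19 d=19 * → r--
[1,14] -14+31=17 d=17 * → r--
[1,13] -14+29=15 d=15 * → r--
[1,12] -14+28=14 d=14 * → r--
[1,11] -14+27=13 d=13 * → r--
[1,10] -14+18=4 d=4 * → r--
[1,9] -14+15=1 d=1 * → r--
[1,8] -14+11=-3 d=3 → l++
[2,8] -12+11=-1 d=1 → l++
[3,8] -11+11=0 d=0 * → stop

pair (-11, 11) with sum 0 (|Δ|=0)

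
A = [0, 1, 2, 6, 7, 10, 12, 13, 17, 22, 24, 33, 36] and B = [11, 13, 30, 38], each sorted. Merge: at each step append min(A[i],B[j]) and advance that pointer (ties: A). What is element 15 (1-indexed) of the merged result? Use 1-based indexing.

merged[15] = 33

i=1 j=1: A[i]=0<=B[j]=11 take 0, i++
i=2 j=1: A[i]=1<=B[j]=11 take 1, i++
i=3 j=1: A[i]=2<=B[j]=11 take 2, i++
i=4 j=1: A[i]=6<=B[j]=11 take 6, i++
i=5 j=1: A[i]=7<=B[j]=11 take 7, i++
i=6 j=1: A[i]=10<=B[j]=11 take 10, i++
i=7 j=1: A[i]=12>B[j]=11 take 11, j++
i=7 j=2: A[i]=12<=B[j]=13 take 12, i++
i=8 j=2: A[i]=13<=B[j]=13 take 13, i++
i=9 j=2: A[i]=17>B[j]=13 take 13, j++
i=9 j=3: A[i]=17<=B[j]=30 take 17, i++
i=10 j=3: A[i]=22<=B[j]=30 take 22, i++
i=11 j=3: A[i]=24<=B[j]=30 take 24, i++
i=12 j=3: A[i]=33>B[j]=30 take 30, j++
i=12 j=4: A[i]=33<=B[j]=38 take 33, i++
i=13 j=4: A[i]=36<=B[j]=38 take 36, i++
i=14 j=4: A done, take B[j]=38, j++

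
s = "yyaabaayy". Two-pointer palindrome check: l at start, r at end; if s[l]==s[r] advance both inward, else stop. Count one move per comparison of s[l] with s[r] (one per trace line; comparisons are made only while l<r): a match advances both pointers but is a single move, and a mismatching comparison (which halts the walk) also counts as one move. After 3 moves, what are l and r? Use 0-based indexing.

l=0 r=8: 'y'=='y', l++,r--
l=1 r=7: 'y'=='y', l++,r--
l=2 r=6: 'a'=='a', l++,r--

l=3, r=5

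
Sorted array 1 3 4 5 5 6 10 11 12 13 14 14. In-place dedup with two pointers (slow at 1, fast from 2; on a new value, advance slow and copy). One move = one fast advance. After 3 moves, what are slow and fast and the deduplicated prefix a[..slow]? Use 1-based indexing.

(s=1,f=2) a[fast]=3≠a[slow]=1 write a[2]=3 → slow++,fast++
(s=2,f=3) a[fast]=4≠a[slow]=3 write a[3]=4 → slow++,fast++
(s=3,f=4) a[fast]=5≠a[slow]=4 write a[4]=5 → slow++,fast++

slow=4, fast=5, prefix=[1, 3, 4, 5]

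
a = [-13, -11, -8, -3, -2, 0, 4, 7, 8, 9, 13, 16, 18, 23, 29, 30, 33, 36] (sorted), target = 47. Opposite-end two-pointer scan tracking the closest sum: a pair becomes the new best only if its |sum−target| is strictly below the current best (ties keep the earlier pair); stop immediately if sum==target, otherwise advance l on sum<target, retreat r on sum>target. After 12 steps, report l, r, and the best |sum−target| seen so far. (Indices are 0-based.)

l=11, r=16, best |Δ|=1

l=0 r=17: -13+36=23 d=24 *, l++
l=1 r=17: -11+36=25 d=22 *, l++
l=2 r=17: -8+36=28 d=19 *, l++
l=3 r=17: -3+36=33 d=14 *, l++
l=4 r=17: -2+36=34 d=13 *, l++
l=5 r=17: 0+36=36 d=11 *, l++
l=6 r=17: 4+36=40 d=7 *, l++
l=7 r=17: 7+36=43 d=4 *, l++
l=8 r=17: 8+36=44 d=3 *, l++
l=9 r=17: 9+36=45 d=2 *, l++
l=10 r=17: 13+36=49 d=2, r--
l=10 r=16: 13+33=46 d=1 *, l++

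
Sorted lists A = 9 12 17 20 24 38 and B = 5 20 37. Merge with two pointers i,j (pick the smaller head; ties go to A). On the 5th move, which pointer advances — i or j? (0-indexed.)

[i=0,j=0] A[i]=9>B[j]=5 take 5 → j++
[i=0,j=1] A[i]=9<=B[j]=20 take 9 → i++
[i=1,j=1] A[i]=12<=B[j]=20 take 12 → i++
[i=2,j=1] A[i]=17<=B[j]=20 take 17 → i++
[i=3,j=1] A[i]=20<=B[j]=20 take 20 → i++

i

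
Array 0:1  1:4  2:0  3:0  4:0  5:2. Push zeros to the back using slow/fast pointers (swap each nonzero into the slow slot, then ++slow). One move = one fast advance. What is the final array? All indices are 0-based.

[1, 4, 2, 0, 0, 0]

slow=0 fast=0: a[fast]=1≠0 swap→a[0]=1, slow++,fast++
slow=1 fast=1: a[fast]=4≠0 swap→a[1]=4, slow++,fast++
slow=2 fast=2: a[fast]=0, fast++
slow=2 fast=3: a[fast]=0, fast++
slow=2 fast=4: a[fast]=0, fast++
slow=2 fast=5: a[fast]=2≠0 swap→a[2]=2, slow++,fast++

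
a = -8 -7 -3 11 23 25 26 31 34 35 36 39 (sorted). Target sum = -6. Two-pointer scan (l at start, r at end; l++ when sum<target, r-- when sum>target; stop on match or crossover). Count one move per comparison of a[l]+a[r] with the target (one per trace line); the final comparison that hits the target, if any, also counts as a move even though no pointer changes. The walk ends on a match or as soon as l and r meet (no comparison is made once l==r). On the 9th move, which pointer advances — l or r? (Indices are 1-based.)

[1,12] -8+39=31 >-6 → r--
[1,11] -8+36=28 >-6 → r--
[1,10] -8+35=27 >-6 → r--
[1,9] -8+34=26 >-6 → r--
[1,8] -8+31=23 >-6 → r--
[1,7] -8+26=18 >-6 → r--
[1,6] -8+25=17 >-6 → r--
[1,5] -8+23=15 >-6 → r--
[1,4] -8+11=3 >-6 → r--

r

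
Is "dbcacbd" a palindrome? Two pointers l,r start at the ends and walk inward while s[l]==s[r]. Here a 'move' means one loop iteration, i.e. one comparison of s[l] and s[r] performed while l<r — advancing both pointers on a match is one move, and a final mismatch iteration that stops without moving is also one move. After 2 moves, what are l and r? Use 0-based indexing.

l=2, r=4

[0,6] 'd'=='d' → l++,r--
[1,5] 'b'=='b' → l++,r--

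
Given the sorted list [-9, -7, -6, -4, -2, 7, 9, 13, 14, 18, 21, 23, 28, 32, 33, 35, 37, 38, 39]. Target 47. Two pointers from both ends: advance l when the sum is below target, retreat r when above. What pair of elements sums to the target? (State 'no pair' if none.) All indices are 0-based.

[0,18] -9+39=30 <47 → l++
[1,18] -7+39=32 <47 → l++
[2,18] -6+39=33 <47 → l++
[3,18] -4+39=35 <47 → l++
[4,18] -2+39=37 <47 → l++
[5,18] 7+39=46 <47 → l++
[6,18] 9+39=48 >47 → r--
[6,17] 9+38=47 → found

(9, 38)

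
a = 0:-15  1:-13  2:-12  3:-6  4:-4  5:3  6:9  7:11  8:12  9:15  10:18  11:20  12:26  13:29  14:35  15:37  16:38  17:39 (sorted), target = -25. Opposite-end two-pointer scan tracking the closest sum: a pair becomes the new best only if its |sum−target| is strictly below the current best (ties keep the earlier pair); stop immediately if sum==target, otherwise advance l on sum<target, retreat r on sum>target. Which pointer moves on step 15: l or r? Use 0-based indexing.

r

[0,17] -15+39=24 d=49 * → r--
[0,16] -15+38=23 d=48 * → r--
[0,15] -15+37=22 d=47 * → r--
[0,14] -15+35=20 d=45 * → r--
[0,13] -15+29=14 d=39 * → r--
[0,12] -15+26=11 d=36 * → r--
[0,11] -15+20=5 d=30 * → r--
[0,10] -15+18=3 d=28 * → r--
[0,9] -15+15=0 d=25 * → r--
[0,8] -15+12=-3 d=22 * → r--
[0,7] -15+11=-4 d=21 * → r--
[0,6] -15+9=-6 d=19 * → r--
[0,5] -15+3=-12 d=13 * → r--
[0,4] -15+-4=-19 d=6 * → r--
[0,3] -15+-6=-21 d=4 * → r--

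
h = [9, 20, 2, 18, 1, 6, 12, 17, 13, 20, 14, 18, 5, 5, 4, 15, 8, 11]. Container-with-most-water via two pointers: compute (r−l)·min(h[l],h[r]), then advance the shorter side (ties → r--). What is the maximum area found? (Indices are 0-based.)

l=0 r=17: min(9,11)*17=153 best=153 *, l++
l=1 r=17: min(20,11)*16=176 best=176 *, r--
l=1 r=16: min(20,8)*15=120 best=176, r--
l=1 r=15: min(20,15)*14=210 best=210 *, r--
l=1 r=14: min(20,4)*13=52 best=210, r--
l=1 r=13: min(20,5)*12=60 best=210, r--
l=1 r=12: min(20,5)*11=55 best=210, r--
l=1 r=11: min(20,18)*10=180 best=210, r--
l=1 r=10: min(20,14)*9=126 best=210, r--
l=1 r=9: min(20,20)*8=160 best=210, r--
l=1 r=8: min(20,13)*7=91 best=210, r--
l=1 r=7: min(20,17)*6=102 best=210, r--
l=1 r=6: min(20,12)*5=60 best=210, r--
l=1 r=5: min(20,6)*4=24 best=210, r--
l=1 r=4: min(20,1)*3=3 best=210, r--
l=1 r=3: min(20,18)*2=36 best=210, r--
l=1 r=2: min(20,2)*1=2 best=210, r--

max area = 210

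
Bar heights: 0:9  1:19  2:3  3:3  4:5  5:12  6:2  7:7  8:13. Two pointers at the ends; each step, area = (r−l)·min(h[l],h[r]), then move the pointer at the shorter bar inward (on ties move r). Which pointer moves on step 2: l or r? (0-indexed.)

[0,8] min(9,13)*8=72 best=72 * → l++
[1,8] min(19,13)*7=91 best=91 * → r--

r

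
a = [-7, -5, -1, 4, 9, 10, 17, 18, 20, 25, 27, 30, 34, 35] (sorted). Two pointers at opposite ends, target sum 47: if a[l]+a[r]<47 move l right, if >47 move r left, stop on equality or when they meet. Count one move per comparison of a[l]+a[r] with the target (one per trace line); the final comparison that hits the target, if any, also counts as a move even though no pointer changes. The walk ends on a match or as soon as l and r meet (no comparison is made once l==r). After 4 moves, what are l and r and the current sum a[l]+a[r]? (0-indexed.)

[0,13] -7+35=28 <47 → l++
[1,13] -5+35=30 <47 → l++
[2,13] -1+35=34 <47 → l++
[3,13] 4+35=39 <47 → l++

l=4, r=13, sum=44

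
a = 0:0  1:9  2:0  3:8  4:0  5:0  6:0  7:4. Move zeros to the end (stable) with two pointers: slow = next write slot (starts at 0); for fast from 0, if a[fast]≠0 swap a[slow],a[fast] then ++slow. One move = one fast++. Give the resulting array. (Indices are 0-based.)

[9, 8, 4, 0, 0, 0, 0, 0]

(s=0,f=0) a[fast]=0 → fast++
(s=0,f=1) a[fast]=9≠0 swap→a[0]=9 → slow++,fast++
(s=1,f=2) a[fast]=0 → fast++
(s=1,f=3) a[fast]=8≠0 swap→a[1]=8 → slow++,fast++
(s=2,f=4) a[fast]=0 → fast++
(s=2,f=5) a[fast]=0 → fast++
(s=2,f=6) a[fast]=0 → fast++
(s=2,f=7) a[fast]=4≠0 swap→a[2]=4 → slow++,fast++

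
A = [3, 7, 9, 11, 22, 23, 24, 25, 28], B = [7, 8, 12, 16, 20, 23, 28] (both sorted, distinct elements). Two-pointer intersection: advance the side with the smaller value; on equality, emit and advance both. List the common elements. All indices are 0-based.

[i=0,j=0] 3<7 → i++
[i=1,j=0] 7==7 emit → i++,j++
[i=2,j=1] 9>8 → j++
[i=2,j=2] 9<12 → i++
[i=3,j=2] 11<12 → i++
[i=4,j=2] 22>12 → j++
[i=4,j=3] 22>16 → j++
[i=4,j=4] 22>20 → j++
[i=4,j=5] 22<23 → i++
[i=5,j=5] 23==23 emit → i++,j++
[i=6,j=6] 24<28 → i++
[i=7,j=6] 25<28 → i++
[i=8,j=6] 28==28 emit → i++,j++

intersection = [7, 23, 28]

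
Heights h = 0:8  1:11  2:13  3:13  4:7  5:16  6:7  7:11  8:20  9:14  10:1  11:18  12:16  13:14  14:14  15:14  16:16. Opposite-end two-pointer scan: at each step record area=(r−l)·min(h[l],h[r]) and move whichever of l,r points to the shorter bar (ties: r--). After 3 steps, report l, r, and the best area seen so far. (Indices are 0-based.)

l=3, r=16, best area=182

[0,16] min(8,16)*16=128 best=128 * → l++
[1,16] min(11,16)*15=165 best=165 * → l++
[2,16] min(13,16)*14=182 best=182 * → l++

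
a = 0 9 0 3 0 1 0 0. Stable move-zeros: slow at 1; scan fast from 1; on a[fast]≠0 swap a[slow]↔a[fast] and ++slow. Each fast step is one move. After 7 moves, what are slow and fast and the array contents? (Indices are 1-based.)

slow=4, fast=8, a=[9, 3, 1, 0, 0, 0, 0, 0]

slow=1 fast=1: a[fast]=0, fast++
slow=1 fast=2: a[fast]=9≠0 swap→a[1]=9, slow++,fast++
slow=2 fast=3: a[fast]=0, fast++
slow=2 fast=4: a[fast]=3≠0 swap→a[2]=3, slow++,fast++
slow=3 fast=5: a[fast]=0, fast++
slow=3 fast=6: a[fast]=1≠0 swap→a[3]=1, slow++,fast++
slow=4 fast=7: a[fast]=0, fast++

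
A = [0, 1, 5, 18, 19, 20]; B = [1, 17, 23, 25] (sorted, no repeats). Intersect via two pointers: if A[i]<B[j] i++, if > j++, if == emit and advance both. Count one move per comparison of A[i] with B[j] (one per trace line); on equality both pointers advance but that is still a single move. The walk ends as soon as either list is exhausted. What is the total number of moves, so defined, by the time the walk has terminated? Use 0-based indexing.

7 moves

i=0 j=0: 0<1, i++
i=1 j=0: 1==1 emit, i++,j++
i=2 j=1: 5<17, i++
i=3 j=1: 18>17, j++
i=3 j=2: 18<23, i++
i=4 j=2: 19<23, i++
i=5 j=2: 20<23, i++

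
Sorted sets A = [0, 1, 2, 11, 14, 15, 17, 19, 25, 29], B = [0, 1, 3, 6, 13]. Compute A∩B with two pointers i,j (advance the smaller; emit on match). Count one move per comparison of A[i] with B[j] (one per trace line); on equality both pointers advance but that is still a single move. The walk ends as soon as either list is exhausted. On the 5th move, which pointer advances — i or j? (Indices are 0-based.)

[i=0,j=0] 0==0 emit → i++,j++
[i=1,j=1] 1==1 emit → i++,j++
[i=2,j=2] 2<3 → i++
[i=3,j=2] 11>3 → j++
[i=3,j=3] 11>6 → j++

j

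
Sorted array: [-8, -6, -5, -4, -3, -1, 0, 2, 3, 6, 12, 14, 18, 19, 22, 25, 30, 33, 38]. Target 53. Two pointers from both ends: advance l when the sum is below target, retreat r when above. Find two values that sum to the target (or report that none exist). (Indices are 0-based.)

l=0 r=18: -8+38=30 <53, l++
l=1 r=18: -6+38=32 <53, l++
l=2 r=18: -5+38=33 <53, l++
l=3 r=18: -4+38=34 <53, l++
l=4 r=18: -3+38=35 <53, l++
l=5 r=18: -1+38=37 <53, l++
l=6 r=18: 0+38=38 <53, l++
l=7 r=18: 2+38=40 <53, l++
l=8 r=18: 3+38=41 <53, l++
l=9 r=18: 6+38=44 <53, l++
l=10 r=18: 12+38=50 <53, l++
l=11 r=18: 14+38=52 <53, l++
l=12 r=18: 18+38=56 >53, r--
l=12 r=17: 18+33=51 <53, l++
l=13 r=17: 19+33=52 <53, l++
l=14 r=17: 22+33=55 >53, r--
l=14 r=16: 22+30=52 <53, l++
l=15 r=16: 25+30=55 >53, r--

no pair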